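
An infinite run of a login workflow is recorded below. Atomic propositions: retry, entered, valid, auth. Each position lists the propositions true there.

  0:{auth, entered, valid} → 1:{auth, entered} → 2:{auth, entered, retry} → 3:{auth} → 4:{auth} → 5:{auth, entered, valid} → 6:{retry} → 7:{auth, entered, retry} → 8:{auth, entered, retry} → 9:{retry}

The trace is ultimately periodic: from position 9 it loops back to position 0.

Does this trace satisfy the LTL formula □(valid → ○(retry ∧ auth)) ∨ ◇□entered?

Does not hold

valid → ○(retry ∧ auth) must hold at every position from 0 onward. It fails at position 0, so □(valid → ○(retry ∧ auth)) is false.
Positions where valid holds: 0, 5.
Check ○(retry ∧ auth) at each: 0→fails, 5→fails.
□entered is false at every position 0..9, so it never becomes true and ◇□entered fails.
At position 0: □(valid → ○(retry ∧ auth)) is false; ◇□entered is false; so □(valid → ○(retry ∧ auth)) ∨ ◇□entered is false.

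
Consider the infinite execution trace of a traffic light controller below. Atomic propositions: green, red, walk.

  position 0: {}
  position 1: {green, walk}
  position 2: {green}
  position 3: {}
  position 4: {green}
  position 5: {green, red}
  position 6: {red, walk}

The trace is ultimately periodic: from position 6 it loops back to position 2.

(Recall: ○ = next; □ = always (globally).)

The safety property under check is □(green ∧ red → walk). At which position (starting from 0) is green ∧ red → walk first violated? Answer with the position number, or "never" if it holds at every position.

5

Check green ∧ red → walk at each position in order: 0 ✓, 1 ✓, 2 ✓, 3 ✓, 4 ✓.
At position 5 the labels are {green, red}, so green ∧ red → walk is false there. This is the first violation.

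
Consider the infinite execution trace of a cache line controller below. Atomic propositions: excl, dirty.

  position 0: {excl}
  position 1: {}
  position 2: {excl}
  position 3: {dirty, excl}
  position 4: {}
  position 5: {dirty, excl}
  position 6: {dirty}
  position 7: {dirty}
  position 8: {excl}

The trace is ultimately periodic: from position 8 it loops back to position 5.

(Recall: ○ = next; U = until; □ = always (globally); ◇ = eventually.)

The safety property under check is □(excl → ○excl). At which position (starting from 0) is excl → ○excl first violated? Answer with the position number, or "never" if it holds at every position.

At position 0 the labels are {excl} and the next position 1 has {}, so excl → ○excl is false there. This is the first violation.

0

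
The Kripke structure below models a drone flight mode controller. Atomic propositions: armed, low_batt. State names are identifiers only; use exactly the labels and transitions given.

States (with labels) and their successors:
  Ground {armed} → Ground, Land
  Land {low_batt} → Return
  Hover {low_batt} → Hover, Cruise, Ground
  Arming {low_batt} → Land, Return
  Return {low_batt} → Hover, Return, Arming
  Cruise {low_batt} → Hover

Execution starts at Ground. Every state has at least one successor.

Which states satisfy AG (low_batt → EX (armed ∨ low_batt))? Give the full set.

States satisfying low_batt → EX (armed ∨ low_batt): {Ground, Land, Hover, Arming, Return, Cruise}.
States satisfying AG (low_batt → EX (armed ∨ low_batt)): {Ground, Land, Hover, Arming, Return, Cruise}.

{Ground, Land, Hover, Arming, Return, Cruise}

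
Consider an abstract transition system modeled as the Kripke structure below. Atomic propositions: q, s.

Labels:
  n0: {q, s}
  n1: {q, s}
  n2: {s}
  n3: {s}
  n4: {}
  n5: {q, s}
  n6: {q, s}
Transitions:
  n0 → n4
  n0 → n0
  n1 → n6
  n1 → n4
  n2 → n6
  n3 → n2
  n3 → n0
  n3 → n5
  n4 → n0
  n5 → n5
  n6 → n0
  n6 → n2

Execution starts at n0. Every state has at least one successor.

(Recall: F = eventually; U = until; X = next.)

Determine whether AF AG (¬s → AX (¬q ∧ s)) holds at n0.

Does not hold

States satisfying AG (¬s → AX (¬q ∧ s)): {n5}.
States satisfying AF AG (¬s → AX (¬q ∧ s)): {n5}.
There is a path from n0 along which AG (¬s → AX (¬q ∧ s)) never holds.
n0 ∉ Sat(AF AG (¬s → AX (¬q ∧ s))).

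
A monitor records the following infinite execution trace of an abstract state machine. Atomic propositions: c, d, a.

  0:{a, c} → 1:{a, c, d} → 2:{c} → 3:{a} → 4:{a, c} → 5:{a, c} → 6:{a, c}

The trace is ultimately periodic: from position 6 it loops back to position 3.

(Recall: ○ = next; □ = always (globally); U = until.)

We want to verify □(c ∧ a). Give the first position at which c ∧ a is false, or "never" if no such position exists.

2

Check c ∧ a at each position in order: 0 ✓, 1 ✓.
At position 2 the labels are {c}, so c ∧ a is false there. This is the first violation.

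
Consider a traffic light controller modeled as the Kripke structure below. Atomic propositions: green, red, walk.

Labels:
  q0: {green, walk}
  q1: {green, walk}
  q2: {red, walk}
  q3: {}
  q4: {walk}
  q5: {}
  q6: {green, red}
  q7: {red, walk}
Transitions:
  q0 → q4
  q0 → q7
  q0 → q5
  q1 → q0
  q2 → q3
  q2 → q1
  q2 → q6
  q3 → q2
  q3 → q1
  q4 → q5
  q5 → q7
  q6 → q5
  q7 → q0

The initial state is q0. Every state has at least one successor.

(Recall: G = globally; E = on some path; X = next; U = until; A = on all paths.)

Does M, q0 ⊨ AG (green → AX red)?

States satisfying green → AX red: {q2, q3, q4, q5, q7}.
States satisfying AG (green → AX red): ∅.
q0 is reachable from q0 and violates green → AX red, so AG fails at q0.
q0 ∉ Sat(AG (green → AX red)).

Does not hold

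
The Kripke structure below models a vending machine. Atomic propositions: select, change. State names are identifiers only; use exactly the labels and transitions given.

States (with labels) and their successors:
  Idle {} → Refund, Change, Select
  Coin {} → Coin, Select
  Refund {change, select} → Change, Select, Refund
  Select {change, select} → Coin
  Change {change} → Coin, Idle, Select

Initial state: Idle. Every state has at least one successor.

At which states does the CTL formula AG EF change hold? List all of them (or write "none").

States satisfying EF change: {Idle, Coin, Refund, Select, Change}.
States satisfying AG EF change: {Idle, Coin, Refund, Select, Change}.

{Idle, Coin, Refund, Select, Change}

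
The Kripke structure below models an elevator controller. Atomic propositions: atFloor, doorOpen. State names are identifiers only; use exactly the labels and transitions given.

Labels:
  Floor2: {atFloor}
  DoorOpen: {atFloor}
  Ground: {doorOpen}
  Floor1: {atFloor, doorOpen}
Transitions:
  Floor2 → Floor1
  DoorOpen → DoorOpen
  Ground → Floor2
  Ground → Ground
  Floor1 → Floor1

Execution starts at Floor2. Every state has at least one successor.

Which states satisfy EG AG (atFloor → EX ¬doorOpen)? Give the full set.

States satisfying AG (atFloor → EX ¬doorOpen): {DoorOpen}.
States satisfying EG AG (atFloor → EX ¬doorOpen): {DoorOpen}.

{DoorOpen}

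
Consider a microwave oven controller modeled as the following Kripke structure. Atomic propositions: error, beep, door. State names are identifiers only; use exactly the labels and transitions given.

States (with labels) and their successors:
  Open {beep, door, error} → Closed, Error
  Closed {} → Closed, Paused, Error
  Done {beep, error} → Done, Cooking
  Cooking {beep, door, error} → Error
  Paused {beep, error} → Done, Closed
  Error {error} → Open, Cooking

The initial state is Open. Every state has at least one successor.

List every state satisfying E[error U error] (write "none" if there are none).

{Open, Done, Cooking, Paused, Error}

States satisfying error: {Open, Done, Cooking, Paused, Error}.
States satisfying E[error U error]: {Open, Done, Cooking, Paused, Error}.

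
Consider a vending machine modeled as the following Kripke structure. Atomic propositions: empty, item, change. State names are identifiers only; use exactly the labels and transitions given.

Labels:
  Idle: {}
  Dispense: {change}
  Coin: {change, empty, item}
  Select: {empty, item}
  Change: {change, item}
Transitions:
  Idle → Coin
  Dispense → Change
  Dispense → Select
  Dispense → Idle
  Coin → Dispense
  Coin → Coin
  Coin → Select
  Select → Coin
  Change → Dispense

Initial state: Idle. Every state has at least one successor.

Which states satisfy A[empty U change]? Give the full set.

States satisfying empty: {Coin, Select}.
States satisfying change: {Dispense, Coin, Change}.
States satisfying A[empty U change]: {Dispense, Coin, Select, Change}.

{Dispense, Coin, Select, Change}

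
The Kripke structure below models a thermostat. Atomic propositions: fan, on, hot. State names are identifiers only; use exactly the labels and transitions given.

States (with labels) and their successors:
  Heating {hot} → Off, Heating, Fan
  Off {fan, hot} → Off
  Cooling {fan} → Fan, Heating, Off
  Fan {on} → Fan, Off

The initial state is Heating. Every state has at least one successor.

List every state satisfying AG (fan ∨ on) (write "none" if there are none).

{Off, Fan}

States satisfying fan ∨ on: {Off, Cooling, Fan}.
States satisfying AG (fan ∨ on): {Off, Fan}.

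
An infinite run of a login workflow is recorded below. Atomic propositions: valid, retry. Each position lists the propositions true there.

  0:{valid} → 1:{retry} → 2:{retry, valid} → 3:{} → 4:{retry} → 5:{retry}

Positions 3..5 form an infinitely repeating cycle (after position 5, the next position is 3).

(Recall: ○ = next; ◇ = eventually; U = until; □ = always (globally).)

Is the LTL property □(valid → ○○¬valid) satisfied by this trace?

valid → ○○¬valid must hold at every position from 0 onward. It fails at position 0, so □(valid → ○○¬valid) is false.
Positions where valid holds: 0, 2.
Check ○○¬valid at each: 0→fails, 2→ok.

No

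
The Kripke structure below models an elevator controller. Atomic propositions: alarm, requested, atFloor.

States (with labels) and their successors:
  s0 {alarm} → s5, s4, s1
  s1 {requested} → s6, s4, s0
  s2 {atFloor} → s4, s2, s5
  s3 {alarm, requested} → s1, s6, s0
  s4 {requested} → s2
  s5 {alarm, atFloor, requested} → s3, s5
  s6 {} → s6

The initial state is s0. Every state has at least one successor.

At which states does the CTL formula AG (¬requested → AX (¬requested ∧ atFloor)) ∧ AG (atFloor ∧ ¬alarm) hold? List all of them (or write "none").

States satisfying ¬requested → AX (¬requested ∧ atFloor): {s1, s3, s4, s5}.
States satisfying AG (¬requested → AX (¬requested ∧ atFloor)): ∅.
States satisfying atFloor ∧ ¬alarm: {s2}.
States satisfying AG (atFloor ∧ ¬alarm): ∅.
States satisfying AG (¬requested → AX (¬requested ∧ atFloor)) ∧ AG (atFloor ∧ ¬alarm): ∅.

none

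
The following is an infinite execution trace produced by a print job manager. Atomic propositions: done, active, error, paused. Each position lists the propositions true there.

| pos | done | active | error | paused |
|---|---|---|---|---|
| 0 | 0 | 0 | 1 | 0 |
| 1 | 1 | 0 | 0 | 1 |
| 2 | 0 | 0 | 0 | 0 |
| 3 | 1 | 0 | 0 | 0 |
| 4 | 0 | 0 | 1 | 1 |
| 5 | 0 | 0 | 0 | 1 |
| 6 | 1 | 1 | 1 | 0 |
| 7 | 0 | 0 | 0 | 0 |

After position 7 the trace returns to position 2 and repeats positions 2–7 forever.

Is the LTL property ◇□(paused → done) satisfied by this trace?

Does not hold

□(paused → done) is false at every position 0..7, so it never becomes true and ◇□(paused → done) fails.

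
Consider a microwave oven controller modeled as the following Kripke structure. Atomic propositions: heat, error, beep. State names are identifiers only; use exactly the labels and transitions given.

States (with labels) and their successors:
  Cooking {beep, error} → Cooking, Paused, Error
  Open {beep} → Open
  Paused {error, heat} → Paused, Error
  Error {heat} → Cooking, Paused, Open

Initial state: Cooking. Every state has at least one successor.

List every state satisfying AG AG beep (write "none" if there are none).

States satisfying AG beep: {Open}.
States satisfying AG AG beep: {Open}.

{Open}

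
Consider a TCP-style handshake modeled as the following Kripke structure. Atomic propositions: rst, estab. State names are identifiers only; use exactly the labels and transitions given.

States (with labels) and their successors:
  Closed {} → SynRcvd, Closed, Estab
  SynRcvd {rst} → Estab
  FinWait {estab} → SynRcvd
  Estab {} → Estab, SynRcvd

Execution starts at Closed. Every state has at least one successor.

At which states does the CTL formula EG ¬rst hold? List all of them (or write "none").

{Closed, Estab}

States satisfying ¬rst: {Closed, FinWait, Estab}.
States satisfying EG ¬rst: {Closed, Estab}.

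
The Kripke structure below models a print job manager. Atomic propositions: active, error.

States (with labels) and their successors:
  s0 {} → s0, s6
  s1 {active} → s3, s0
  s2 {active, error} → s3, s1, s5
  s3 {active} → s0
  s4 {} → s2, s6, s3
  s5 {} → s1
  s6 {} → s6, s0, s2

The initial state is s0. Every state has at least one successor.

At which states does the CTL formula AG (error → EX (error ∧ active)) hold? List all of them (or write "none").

none

States satisfying error → EX (error ∧ active): {s0, s1, s3, s4, s5, s6}.
States satisfying AG (error → EX (error ∧ active)): ∅.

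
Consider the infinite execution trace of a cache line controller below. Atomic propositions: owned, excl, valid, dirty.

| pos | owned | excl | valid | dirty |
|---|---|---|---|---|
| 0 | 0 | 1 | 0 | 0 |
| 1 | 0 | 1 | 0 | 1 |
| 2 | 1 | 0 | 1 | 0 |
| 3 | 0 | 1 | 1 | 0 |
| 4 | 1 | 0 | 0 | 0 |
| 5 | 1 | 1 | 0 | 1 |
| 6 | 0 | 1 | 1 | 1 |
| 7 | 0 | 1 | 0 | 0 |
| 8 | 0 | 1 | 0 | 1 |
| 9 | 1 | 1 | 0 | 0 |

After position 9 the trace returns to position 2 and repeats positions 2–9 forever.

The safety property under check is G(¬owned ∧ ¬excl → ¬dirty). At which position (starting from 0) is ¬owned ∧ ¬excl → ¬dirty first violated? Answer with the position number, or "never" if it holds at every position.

¬owned ∧ ¬excl → ¬dirty holds at every position 0..9, and those are all the positions the trace ever visits, so the invariant G(¬owned ∧ ¬excl → ¬dirty) is never violated.

never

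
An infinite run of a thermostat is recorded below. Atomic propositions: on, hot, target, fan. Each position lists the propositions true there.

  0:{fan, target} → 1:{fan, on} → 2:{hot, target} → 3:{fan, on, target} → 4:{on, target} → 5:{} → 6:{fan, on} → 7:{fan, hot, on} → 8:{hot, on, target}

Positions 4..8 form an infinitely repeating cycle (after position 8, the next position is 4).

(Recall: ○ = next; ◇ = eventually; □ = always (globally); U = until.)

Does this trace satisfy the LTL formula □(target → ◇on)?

Yes

target → ◇on holds at every position 0..8, and those are all positions ever visited, so □(target → ◇on) holds.
Positions where target holds: 0, 2, 3, 4, 8.
Check ◇on at each: 0→ok, 2→ok, 3→ok, 4→ok, 8→ok.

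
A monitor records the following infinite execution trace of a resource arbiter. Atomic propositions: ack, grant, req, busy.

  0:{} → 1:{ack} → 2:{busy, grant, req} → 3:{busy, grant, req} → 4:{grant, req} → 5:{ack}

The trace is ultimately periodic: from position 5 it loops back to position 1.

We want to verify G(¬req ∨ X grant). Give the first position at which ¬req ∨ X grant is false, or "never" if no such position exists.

4

Check ¬req ∨ X grant at each position in order: 0 ✓, 1 ✓, 2 ✓, 3 ✓.
At position 4 the labels are {grant, req} and the next position 5 has {ack}, so ¬req ∨ X grant is false there. This is the first violation.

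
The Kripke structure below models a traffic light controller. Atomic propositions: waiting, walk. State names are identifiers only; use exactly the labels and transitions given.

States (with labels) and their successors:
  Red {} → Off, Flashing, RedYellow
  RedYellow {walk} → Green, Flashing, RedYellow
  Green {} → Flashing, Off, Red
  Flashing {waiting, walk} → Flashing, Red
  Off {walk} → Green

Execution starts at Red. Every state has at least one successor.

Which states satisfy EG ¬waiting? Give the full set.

{Red, RedYellow, Green, Off}

States satisfying ¬waiting: {Red, RedYellow, Green, Off}.
States satisfying EG ¬waiting: {Red, RedYellow, Green, Off}.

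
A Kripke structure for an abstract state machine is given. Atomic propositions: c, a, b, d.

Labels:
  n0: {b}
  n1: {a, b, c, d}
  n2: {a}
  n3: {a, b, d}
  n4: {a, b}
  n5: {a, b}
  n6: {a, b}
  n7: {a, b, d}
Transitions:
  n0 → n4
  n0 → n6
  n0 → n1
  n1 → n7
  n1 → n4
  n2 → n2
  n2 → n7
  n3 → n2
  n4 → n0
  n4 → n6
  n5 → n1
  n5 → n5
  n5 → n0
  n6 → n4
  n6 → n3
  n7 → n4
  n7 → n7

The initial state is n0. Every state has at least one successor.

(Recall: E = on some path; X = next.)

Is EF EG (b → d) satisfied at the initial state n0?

Satisfied

States satisfying EG (b → d): {n1, n2, n3, n7}.
States satisfying EF EG (b → d): {n0, n1, n2, n3, n4, n5, n6, n7}.
Some path from n0 reaches a state where EG (b → d) holds.
n0 ∈ Sat(EF EG (b → d)).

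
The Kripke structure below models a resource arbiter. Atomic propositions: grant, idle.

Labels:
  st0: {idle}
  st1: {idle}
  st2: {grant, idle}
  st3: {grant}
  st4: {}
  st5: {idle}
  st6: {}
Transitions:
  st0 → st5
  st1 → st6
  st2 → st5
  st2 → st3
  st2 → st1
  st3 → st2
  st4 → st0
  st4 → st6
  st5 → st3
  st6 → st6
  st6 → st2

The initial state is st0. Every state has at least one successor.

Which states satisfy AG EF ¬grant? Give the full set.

{st0, st1, st2, st3, st4, st5, st6}

States satisfying EF ¬grant: {st0, st1, st2, st3, st4, st5, st6}.
States satisfying AG EF ¬grant: {st0, st1, st2, st3, st4, st5, st6}.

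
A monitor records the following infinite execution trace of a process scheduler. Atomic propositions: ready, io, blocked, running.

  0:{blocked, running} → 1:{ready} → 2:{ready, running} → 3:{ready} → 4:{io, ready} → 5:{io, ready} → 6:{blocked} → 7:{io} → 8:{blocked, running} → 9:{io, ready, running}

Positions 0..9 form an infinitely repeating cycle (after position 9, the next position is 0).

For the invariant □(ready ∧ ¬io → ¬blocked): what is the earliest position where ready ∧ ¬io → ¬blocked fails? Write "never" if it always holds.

never

ready ∧ ¬io → ¬blocked holds at every position 0..9, and those are all the positions the trace ever visits, so the invariant □(ready ∧ ¬io → ¬blocked) is never violated.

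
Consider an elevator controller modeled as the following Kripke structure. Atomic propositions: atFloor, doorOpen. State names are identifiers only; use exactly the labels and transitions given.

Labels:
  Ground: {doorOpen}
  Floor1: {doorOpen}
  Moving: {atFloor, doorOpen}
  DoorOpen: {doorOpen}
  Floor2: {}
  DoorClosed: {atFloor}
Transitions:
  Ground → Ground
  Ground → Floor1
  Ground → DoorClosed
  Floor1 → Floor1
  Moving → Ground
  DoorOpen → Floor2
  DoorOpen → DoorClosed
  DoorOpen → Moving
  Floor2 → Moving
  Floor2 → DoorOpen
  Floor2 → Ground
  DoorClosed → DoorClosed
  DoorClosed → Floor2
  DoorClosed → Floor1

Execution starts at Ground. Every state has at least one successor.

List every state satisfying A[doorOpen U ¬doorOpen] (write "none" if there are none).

{Floor2, DoorClosed}

States satisfying doorOpen: {Ground, Floor1, Moving, DoorOpen}.
States satisfying ¬doorOpen: {Floor2, DoorClosed}.
States satisfying A[doorOpen U ¬doorOpen]: {Floor2, DoorClosed}.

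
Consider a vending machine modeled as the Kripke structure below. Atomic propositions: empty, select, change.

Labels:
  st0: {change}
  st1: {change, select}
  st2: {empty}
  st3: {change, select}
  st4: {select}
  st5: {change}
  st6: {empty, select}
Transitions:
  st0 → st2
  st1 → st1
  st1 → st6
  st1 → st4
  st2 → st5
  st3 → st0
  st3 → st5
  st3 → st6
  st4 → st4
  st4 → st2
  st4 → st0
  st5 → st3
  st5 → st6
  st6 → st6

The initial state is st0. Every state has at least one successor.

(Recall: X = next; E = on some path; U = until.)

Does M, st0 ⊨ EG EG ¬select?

Does not hold

States satisfying EG ¬select: ∅.
States satisfying EG EG ¬select: ∅.
No suitable path/successor from st0 witnesses the formula.
st0 ∉ Sat(EG EG ¬select).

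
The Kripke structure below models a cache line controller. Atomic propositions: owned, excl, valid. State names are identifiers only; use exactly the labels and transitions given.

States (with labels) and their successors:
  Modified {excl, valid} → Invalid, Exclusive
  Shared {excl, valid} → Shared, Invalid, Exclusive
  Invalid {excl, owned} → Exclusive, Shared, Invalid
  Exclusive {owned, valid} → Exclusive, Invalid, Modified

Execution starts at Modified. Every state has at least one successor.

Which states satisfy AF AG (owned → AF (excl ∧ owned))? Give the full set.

States satisfying AG (owned → AF (excl ∧ owned)): ∅.
States satisfying AF AG (owned → AF (excl ∧ owned)): ∅.

none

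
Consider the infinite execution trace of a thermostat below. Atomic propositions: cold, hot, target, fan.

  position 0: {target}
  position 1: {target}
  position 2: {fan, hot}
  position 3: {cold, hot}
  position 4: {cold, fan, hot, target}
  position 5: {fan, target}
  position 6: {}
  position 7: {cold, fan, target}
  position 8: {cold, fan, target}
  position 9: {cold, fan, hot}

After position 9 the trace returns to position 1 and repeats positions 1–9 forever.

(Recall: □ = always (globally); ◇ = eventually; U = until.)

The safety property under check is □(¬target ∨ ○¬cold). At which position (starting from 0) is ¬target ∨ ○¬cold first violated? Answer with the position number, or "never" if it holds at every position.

Check ¬target ∨ ○¬cold at each position in order: 0 ✓, 1 ✓, 2 ✓, 3 ✓, 4 ✓, 5 ✓, 6 ✓.
At position 7 the labels are {cold, fan, target} and the next position 8 has {cold, fan, target}, so ¬target ∨ ○¬cold is false there. This is the first violation.

7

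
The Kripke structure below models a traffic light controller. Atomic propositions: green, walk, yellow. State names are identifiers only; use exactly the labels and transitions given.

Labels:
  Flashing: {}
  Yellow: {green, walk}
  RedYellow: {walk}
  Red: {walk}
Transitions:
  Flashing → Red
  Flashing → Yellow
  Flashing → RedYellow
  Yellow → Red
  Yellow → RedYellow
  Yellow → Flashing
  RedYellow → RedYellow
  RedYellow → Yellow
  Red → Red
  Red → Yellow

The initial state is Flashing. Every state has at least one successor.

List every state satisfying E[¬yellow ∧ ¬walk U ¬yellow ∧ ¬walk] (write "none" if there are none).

{Flashing}

States satisfying ¬yellow ∧ ¬walk: {Flashing}.
States satisfying E[¬yellow ∧ ¬walk U ¬yellow ∧ ¬walk]: {Flashing}.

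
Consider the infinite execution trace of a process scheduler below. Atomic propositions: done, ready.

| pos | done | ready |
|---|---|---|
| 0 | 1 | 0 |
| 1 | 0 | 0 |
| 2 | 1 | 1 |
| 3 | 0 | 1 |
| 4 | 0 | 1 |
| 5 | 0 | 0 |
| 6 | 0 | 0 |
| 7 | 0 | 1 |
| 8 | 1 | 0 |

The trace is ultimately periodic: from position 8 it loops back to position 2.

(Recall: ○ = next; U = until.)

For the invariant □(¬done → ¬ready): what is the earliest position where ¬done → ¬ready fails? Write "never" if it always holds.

3

Check ¬done → ¬ready at each position in order: 0 ✓, 1 ✓, 2 ✓.
At position 3 the labels are {ready}, so ¬done → ¬ready is false there. This is the first violation.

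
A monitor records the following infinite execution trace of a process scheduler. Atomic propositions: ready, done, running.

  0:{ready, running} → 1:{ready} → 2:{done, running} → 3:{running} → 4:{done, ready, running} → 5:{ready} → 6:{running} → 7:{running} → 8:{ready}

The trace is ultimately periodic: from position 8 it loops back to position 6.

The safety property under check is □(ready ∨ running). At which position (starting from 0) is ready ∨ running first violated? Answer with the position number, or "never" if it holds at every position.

ready ∨ running holds at every position 0..8, and those are all the positions the trace ever visits, so the invariant □(ready ∨ running) is never violated.

never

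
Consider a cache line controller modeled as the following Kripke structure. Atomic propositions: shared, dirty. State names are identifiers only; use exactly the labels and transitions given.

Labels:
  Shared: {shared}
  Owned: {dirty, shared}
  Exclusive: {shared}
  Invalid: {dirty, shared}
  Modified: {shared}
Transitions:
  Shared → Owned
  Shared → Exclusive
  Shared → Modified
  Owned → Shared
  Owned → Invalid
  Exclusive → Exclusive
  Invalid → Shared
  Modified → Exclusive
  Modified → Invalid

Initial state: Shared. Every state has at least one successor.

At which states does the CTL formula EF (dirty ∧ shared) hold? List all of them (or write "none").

{Shared, Owned, Invalid, Modified}

States satisfying dirty ∧ shared: {Owned, Invalid}.
States satisfying EF (dirty ∧ shared): {Shared, Owned, Invalid, Modified}.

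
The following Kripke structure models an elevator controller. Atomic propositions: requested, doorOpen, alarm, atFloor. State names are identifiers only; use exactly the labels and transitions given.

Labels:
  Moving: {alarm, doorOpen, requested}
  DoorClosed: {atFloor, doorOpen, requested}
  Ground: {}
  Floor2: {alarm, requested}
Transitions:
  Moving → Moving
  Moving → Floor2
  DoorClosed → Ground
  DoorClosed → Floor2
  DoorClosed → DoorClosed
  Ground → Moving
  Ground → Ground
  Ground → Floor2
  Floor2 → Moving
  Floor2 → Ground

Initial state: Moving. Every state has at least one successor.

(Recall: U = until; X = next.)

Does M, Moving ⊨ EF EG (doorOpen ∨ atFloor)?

States satisfying EG (doorOpen ∨ atFloor): {Moving, DoorClosed}.
States satisfying EF EG (doorOpen ∨ atFloor): {Moving, DoorClosed, Ground, Floor2}.
Some path from Moving reaches a state where EG (doorOpen ∨ atFloor) holds.
Moving ∈ Sat(EF EG (doorOpen ∨ atFloor)).

Holds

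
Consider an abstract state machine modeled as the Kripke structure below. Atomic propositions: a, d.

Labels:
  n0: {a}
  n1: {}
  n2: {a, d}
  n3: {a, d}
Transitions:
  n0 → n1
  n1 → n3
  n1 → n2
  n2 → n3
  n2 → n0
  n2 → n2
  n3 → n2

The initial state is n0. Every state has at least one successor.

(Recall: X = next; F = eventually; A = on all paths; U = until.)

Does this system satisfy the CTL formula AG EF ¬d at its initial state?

States satisfying EF ¬d: {n0, n1, n2, n3}.
States satisfying AG EF ¬d: {n0, n1, n2, n3}.
Every state reachable from n0 satisfies EF ¬d.
n0 ∈ Sat(AG EF ¬d).

Satisfied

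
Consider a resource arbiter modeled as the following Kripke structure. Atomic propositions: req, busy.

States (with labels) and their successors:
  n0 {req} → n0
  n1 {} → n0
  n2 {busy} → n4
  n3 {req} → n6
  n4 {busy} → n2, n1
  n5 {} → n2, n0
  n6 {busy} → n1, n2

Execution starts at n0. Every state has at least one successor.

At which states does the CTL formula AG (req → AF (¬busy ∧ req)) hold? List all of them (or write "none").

{n0, n1, n2, n3, n4, n5, n6}

States satisfying req → AF (¬busy ∧ req): {n0, n1, n2, n3, n4, n5, n6}.
States satisfying AG (req → AF (¬busy ∧ req)): {n0, n1, n2, n3, n4, n5, n6}.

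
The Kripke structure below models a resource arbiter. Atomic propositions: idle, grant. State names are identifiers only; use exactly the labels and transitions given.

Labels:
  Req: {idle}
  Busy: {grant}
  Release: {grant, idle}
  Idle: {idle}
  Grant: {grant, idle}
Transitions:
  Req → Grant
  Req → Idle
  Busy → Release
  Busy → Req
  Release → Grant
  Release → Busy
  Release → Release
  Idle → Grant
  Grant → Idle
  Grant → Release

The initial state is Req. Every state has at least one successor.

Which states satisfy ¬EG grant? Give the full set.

States satisfying grant: {Busy, Release, Grant}.
States satisfying EG grant: {Busy, Release, Grant}.
States satisfying ¬EG grant: {Req, Idle}.

{Req, Idle}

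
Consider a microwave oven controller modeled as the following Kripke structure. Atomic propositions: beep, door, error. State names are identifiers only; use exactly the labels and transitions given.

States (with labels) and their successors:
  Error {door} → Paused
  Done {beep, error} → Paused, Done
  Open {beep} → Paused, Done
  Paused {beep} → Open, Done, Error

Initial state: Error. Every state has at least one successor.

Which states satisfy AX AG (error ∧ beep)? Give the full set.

none

States satisfying AG (error ∧ beep): ∅.
States satisfying AX AG (error ∧ beep): ∅.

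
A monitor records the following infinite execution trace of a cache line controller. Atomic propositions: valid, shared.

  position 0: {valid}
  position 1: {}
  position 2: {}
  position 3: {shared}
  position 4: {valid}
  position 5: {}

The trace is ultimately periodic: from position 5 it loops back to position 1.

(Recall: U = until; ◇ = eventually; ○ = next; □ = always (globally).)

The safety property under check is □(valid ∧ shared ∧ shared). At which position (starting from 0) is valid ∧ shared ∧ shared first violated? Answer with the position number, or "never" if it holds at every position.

At position 0 the labels are {valid}, so valid ∧ shared ∧ shared is false there. This is the first violation.

0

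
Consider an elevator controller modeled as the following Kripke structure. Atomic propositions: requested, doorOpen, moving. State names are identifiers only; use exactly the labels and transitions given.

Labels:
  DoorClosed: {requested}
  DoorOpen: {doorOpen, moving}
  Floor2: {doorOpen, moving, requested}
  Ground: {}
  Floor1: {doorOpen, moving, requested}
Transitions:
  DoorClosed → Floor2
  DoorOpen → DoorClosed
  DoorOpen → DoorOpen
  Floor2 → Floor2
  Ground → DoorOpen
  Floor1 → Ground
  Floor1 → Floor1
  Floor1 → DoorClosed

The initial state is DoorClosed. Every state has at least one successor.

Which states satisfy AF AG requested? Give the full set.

States satisfying AG requested: {DoorClosed, Floor2}.
States satisfying AF AG requested: {DoorClosed, Floor2}.

{DoorClosed, Floor2}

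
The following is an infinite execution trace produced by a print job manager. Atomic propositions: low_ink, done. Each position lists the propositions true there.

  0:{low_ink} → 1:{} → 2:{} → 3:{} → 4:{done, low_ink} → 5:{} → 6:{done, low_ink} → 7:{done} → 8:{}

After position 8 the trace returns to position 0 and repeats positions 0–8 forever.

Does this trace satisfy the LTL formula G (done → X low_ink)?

Violated

done → X low_ink must hold at every position from 0 onward. It fails at position 4, so G (done → X low_ink) is false.
Positions where done holds: 4, 6, 7.
Check X low_ink at each: 4→fails, 6→fails, 7→fails.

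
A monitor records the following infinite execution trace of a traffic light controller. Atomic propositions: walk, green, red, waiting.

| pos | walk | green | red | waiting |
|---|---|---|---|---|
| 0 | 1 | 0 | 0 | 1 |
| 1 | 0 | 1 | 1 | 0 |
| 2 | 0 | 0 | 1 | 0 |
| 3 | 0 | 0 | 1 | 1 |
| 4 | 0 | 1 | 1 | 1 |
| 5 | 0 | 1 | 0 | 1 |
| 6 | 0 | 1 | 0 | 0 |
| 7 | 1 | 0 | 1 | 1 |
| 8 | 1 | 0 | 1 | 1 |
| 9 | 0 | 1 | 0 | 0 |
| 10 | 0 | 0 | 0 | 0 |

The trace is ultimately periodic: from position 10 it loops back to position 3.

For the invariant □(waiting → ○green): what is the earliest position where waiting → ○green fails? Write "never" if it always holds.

7

Check waiting → ○green at each position in order: 0 ✓, 1 ✓, 2 ✓, 3 ✓, 4 ✓, 5 ✓, 6 ✓.
At position 7 the labels are {red, waiting, walk} and the next position 8 has {red, waiting, walk}, so waiting → ○green is false there. This is the first violation.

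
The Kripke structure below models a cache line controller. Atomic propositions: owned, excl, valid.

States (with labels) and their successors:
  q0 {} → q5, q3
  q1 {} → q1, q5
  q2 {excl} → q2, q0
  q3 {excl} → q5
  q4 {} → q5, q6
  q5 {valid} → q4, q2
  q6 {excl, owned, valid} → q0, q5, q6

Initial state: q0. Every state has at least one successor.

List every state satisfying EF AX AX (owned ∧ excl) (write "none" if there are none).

none

States satisfying AX AX (owned ∧ excl): ∅.
States satisfying EF AX AX (owned ∧ excl): ∅.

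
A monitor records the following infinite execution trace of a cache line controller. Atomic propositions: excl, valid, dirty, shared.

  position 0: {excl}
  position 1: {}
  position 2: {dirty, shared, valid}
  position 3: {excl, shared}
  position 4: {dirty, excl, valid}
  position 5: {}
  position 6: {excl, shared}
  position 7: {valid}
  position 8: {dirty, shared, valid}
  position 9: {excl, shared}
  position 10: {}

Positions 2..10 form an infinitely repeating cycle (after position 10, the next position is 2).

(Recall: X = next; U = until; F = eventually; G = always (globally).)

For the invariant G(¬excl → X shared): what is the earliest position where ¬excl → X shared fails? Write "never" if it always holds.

never

¬excl → X shared holds at every position 0..10, and those are all the positions the trace ever visits, so the invariant G(¬excl → X shared) is never violated.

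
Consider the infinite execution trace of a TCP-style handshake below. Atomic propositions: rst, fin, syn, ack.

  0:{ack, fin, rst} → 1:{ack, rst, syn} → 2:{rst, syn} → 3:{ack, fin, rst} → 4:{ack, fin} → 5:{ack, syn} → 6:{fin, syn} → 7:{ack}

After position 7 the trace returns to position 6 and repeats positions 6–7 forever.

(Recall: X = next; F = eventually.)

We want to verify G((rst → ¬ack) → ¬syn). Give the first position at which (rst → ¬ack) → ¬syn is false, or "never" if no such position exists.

Check (rst → ¬ack) → ¬syn at each position in order: 0 ✓, 1 ✓.
At position 2 the labels are {rst, syn}, so (rst → ¬ack) → ¬syn is false there. This is the first violation.

2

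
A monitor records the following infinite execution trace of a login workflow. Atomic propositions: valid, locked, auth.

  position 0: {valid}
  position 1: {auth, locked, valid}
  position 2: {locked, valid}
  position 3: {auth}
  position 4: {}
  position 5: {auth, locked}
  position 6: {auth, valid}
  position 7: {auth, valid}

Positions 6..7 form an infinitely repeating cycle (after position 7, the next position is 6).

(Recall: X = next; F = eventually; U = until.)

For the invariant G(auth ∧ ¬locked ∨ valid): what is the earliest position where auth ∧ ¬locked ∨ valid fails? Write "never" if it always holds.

4

Check auth ∧ ¬locked ∨ valid at each position in order: 0 ✓, 1 ✓, 2 ✓, 3 ✓.
At position 4 the labels are {}, so auth ∧ ¬locked ∨ valid is false there. This is the first violation.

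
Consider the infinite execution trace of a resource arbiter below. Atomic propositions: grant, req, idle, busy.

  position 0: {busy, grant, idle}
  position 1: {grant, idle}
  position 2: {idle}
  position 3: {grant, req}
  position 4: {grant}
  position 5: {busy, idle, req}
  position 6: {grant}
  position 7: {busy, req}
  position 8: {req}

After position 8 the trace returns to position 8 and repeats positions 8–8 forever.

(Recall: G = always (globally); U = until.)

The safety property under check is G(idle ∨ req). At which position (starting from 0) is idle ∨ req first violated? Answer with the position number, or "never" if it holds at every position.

4

Check idle ∨ req at each position in order: 0 ✓, 1 ✓, 2 ✓, 3 ✓.
At position 4 the labels are {grant}, so idle ∨ req is false there. This is the first violation.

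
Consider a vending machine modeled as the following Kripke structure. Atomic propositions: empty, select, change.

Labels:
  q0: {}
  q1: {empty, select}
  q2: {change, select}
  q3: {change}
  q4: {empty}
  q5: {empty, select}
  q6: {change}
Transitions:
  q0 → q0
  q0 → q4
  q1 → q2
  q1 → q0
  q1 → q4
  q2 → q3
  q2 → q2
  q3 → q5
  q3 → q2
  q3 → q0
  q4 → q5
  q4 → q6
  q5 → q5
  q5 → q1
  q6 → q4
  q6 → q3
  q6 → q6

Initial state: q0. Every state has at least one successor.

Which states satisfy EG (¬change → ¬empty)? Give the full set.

{q0, q2, q3, q6}

States satisfying ¬change → ¬empty: {q0, q2, q3, q6}.
States satisfying EG (¬change → ¬empty): {q0, q2, q3, q6}.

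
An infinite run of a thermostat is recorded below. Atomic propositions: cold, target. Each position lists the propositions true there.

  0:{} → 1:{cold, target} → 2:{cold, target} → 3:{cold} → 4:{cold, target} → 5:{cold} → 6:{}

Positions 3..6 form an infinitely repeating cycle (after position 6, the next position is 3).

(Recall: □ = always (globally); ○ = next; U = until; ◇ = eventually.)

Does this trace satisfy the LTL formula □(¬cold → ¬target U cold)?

¬cold → ¬target U cold holds at every position 0..6, and those are all positions ever visited, so □(¬cold → ¬target U cold) holds.
Positions where ¬cold holds: 0, 6.
Check ¬target U cold at each: 0→ok, 6→ok.

Satisfied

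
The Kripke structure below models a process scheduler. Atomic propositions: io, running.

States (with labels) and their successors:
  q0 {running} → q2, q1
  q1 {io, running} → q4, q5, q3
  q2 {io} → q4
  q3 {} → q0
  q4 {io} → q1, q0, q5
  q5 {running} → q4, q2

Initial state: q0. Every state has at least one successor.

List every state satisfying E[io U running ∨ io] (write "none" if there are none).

States satisfying io: {q1, q2, q4}.
States satisfying running ∨ io: {q0, q1, q2, q4, q5}.
States satisfying E[io U running ∨ io]: {q0, q1, q2, q4, q5}.

{q0, q1, q2, q4, q5}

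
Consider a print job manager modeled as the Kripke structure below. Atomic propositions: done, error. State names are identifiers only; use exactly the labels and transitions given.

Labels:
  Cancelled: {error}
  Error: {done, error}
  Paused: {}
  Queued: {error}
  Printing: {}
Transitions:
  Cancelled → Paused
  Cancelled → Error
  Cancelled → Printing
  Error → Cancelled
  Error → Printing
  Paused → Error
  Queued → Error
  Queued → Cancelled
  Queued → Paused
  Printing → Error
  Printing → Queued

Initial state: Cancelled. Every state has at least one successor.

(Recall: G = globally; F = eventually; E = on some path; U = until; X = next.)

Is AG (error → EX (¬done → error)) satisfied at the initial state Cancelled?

Satisfied

States satisfying error → EX (¬done → error): {Cancelled, Error, Paused, Queued, Printing}.
States satisfying AG (error → EX (¬done → error)): {Cancelled, Error, Paused, Queued, Printing}.
Every state reachable from Cancelled satisfies error → EX (¬done → error).
Cancelled ∈ Sat(AG (error → EX (¬done → error))).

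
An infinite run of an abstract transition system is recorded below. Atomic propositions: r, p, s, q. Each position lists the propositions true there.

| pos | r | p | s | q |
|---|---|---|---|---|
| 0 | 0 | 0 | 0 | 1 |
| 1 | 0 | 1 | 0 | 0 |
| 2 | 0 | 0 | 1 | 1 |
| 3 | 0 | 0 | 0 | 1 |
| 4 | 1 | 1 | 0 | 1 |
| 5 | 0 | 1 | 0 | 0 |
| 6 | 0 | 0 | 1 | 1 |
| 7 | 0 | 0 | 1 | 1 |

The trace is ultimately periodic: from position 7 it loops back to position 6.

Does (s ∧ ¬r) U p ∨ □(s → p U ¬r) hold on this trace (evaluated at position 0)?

Walking from position 0: at position 0, p has not yet held and s ∧ ¬r fails, so (s ∧ ¬r) U p is false.
s → p U ¬r holds at every position 0..7, and those are all positions ever visited, so □(s → p U ¬r) holds.
Positions where s holds: 2, 6, 7.
Check p U ¬r at each: 2→ok, 6→ok, 7→ok.
At position 0: (s ∧ ¬r) U p is false; □(s → p U ¬r) is true; so (s ∧ ¬r) U p ∨ □(s → p U ¬r) is true.

Yes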